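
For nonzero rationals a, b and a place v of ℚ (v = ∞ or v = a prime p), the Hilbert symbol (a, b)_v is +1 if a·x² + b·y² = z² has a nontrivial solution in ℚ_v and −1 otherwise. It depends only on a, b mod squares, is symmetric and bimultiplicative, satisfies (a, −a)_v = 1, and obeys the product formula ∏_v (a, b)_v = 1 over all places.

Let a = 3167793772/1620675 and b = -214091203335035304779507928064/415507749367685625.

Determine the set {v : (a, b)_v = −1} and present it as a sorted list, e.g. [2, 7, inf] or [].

Mod squares: a ≡ 12441, b ≡ -627229603. Check v ∈ {∞, 2, 3, 5, 7, 11, 13, 17, 19, 23, 29, 31, 41}.
v=13: a=13^1·(≡6), b=13^5·(≡12) mod 13; (6|13)=-1, (12|13)=+1; (−1)^{1·5·6}·(-1)^5·(+1)^1 = -1.
v=11: a=11^1·(≡9), b=11^3·(≡1) mod 11; (9|11)=+1, (1|11)=+1; (−1)^{1·3·5}·(+1)^3·(+1)^1 = -1.
v=41: a=41^0·(≡33), b=41^1·(≡26) mod 41; (33|41)=+1, (26|41)=-1; (−1)^{0·1·20}·(+1)^1·(-1)^0 = +1.
v=31: a=31^0·(≡7), b=31^-1·(≡13) mod 31; (7|31)=+1, (13|31)=-1; (−1)^{0·-1·15}·(+1)^-1·(-1)^0 = +1.
v=7: a=7^-4·(≡1), b=7^-9·(≡3) mod 7; (1|7)=+1, (3|7)=-1; (−1)^{-4·-9·3}·(+1)^-9·(-1)^-4 = +1.
v=3: a=3^-3·(≡1), b=3^-12·(≡2) mod 3; (1|3)=+1, (2|3)=-1; (−1)^{-3·-12·1}·(+1)^-12·(-1)^-3 = -1.
v=∞: 12441 > 0 and -627229603 < 0  ⇒  (a,b)_∞ = +1.
v=23: a=23^2·(≡19), b=23^2·(≡8) mod 23; (19|23)=-1, (8|23)=+1; (−1)^{2·2·11}·(-1)^2·(+1)^2 = +1.
v=29: a=29^1·(≡20), b=29^3·(≡22) mod 29; (20|29)=+1, (22|29)=+1; (−1)^{1·3·14}·(+1)^3·(+1)^1 = +1.
v=5: a=5^-2·(≡1), b=5^-4·(≡3) mod 5; (1|5)=+1, (3|5)=-1; (−1)^{-2·-4·2}·(+1)^-4·(-1)^-2 = +1.
v=17: a=17^0·(≡5), b=17^1·(≡5) mod 17; (5|17)=-1, (5|17)=-1; (−1)^{0·1·8}·(-1)^1·(-1)^0 = -1.
v=19: a=19^2·(≡10), b=19^6·(≡3) mod 19; (10|19)=-1, (3|19)=-1; (−1)^{2·6·9}·(-1)^6·(-1)^2 = +1.
v=2: v_2(a)=2, v_2(b)=10; units ≡ 1, 5 (mod 8); ε·ε+αω+βω = 0·0+2·1+10·0 ≡ 0  ⇒  (a,b)_2 = +1.
(12441, -627229603 / ℚ) ramifies at {3, 11, 13, 17}: a division algebra.

[3, 11, 13, 17]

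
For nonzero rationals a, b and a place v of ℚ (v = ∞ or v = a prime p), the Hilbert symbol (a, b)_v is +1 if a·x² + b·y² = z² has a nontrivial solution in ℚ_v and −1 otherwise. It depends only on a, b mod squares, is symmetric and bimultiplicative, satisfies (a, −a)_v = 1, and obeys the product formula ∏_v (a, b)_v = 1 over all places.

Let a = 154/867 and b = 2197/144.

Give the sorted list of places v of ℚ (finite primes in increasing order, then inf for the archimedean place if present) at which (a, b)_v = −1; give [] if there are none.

[2, 7, 11, 13]

Mod squares: a ≡ 462, b ≡ 13. Check v ∈ {∞, 2, 3, 7, 11, 13, 17}.
v=11: a=11^1·(≡4), b=11^0·(≡8) mod 11; (4|11)=+1, (8|11)=-1; (−1)^{1·0·5}·(+1)^0·(-1)^1 = -1.
v=3: a=3^-1·(≡1), b=3^-2·(≡1) mod 3; (1|3)=+1, (1|3)=+1; (−1)^{-1·-2·1}·(+1)^-2·(+1)^-1 = +1.
v=13: a=13^0·(≡7), b=13^3·(≡1) mod 13; (7|13)=-1, (1|13)=+1; (−1)^{0·3·6}·(-1)^3·(+1)^0 = -1.
v=17: a=17^-2·(≡6), b=17^0·(≡9) mod 17; (6|17)=-1, (9|17)=+1; (−1)^{-2·0·8}·(-1)^0·(+1)^-2 = +1.
v=2: v_2(a)=1, v_2(b)=-4; units ≡ 7, 5 (mod 8); ε·ε+αω+βω = 1·0+1·1+-4·0 ≡ 1  ⇒  (a,b)_2 = -1.
v=∞: 462 > 0 and 13 > 0  ⇒  (a,b)_∞ = +1.
v=7: a=7^1·(≡6), b=7^0·(≡5) mod 7; (6|7)=-1, (5|7)=-1; (−1)^{1·0·3}·(-1)^0·(-1)^1 = -1.
|Ram(462, 13)| = 4, even; anisotropic at {2, 7, 11, 13}.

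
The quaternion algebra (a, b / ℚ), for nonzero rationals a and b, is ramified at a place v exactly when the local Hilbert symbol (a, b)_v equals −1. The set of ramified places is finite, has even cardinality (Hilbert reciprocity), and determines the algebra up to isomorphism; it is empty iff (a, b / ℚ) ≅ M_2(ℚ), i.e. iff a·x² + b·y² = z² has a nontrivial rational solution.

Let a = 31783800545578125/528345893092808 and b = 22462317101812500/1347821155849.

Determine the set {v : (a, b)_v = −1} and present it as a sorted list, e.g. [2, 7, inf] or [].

(a, b) ≡ (506, 69) mod (ℚ^×)²; places V = {2, 3, 5, 7, 11, 19, 23, 29, 41, 43, ∞}.
(a,b)_5: α=6, u≡4; β=6, v≡4 (mod 5); (4|5)=+1, (4|5)=+1; sign (−1)^0·+1^6·+1^6 = +1.
(a,b)_19: α=-2, u≡12; β=-2, v≡8 (mod 19); (12|19)=-1, (8|19)=-1; sign (−1)^0·-1^-2·-1^-2 = +1.
(a,b)_29: α=-2, u≡4; β=-2, v≡2 (mod 29); (4|29)=+1, (2|29)=-1; sign (−1)^0·+1^-2·-1^-2 = +1.
(a,b)_23: α=1, u≡5; β=1, v≡3 (mod 23); (5|23)=-1, (3|23)=+1; sign (−1)^1·-1^1·+1^1 = +1.
(a,b)_3: α=14, u≡2; β=17, v≡2 (mod 3); (2|3)=-1, (2|3)=-1; sign (−1)^0·-1^17·-1^14 = -1.
(a,b)_2: α=-3, β=2; u≡5, v≡5 (mod 8); ε(u)ε(v)=0·0, αω(v)=-3·1, βω(u)=2·1; sum ≡ 1  ⇒  -1.
(a,b)_43: α=-2, u≡42; β=-2, v≡20 (mod 43); (42|43)=-1, (20|43)=-1; sign (−1)^0·-1^-2·-1^-2 = +1.
(a,b)_41: α=2, u≡14; β=0, v≡6 (mod 41); (14|41)=-1, (6|41)=-1; sign (−1)^0·-1^0·-1^2 = +1.
(a,b)_11: α=1, u≡7; β=2, v≡5 (mod 11); (7|11)=-1, (5|11)=+1; sign (−1)^0·-1^2·+1^1 = +1.
(a,b)_7: α=-6, u≡4; β=-4, v≡6 (mod 7); (4|7)=+1, (6|7)=-1; sign (−1)^0·+1^-4·-1^-6 = +1.
(a,b)_∞: sgn(506)=+, sgn(69)=+, so +1.
Ram(506, 69) = {2, 3}; no ℚ_2-point on the conic.

[2, 3]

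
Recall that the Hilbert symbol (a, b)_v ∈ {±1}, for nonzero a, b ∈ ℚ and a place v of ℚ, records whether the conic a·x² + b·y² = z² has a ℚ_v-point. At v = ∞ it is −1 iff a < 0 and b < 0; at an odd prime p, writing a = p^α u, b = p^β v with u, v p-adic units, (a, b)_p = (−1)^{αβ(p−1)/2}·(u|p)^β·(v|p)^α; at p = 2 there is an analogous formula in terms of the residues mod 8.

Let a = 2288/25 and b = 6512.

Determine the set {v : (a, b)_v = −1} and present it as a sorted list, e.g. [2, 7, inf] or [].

Mod squares: a ≡ 143, b ≡ 407. Check v ∈ {∞, 2, 5, 11, 13, 37}.
v=37: a=37^0·(≡19), b=37^1·(≡28) mod 37; (19|37)=-1, (28|37)=+1; (−1)^{0·1·18}·(-1)^1·(+1)^0 = -1.
v=∞: 143 > 0 and 407 > 0  ⇒  (a,b)_∞ = +1.
v=2: v_2(a)=4, v_2(b)=4; units ≡ 7, 7 (mod 8); ε·ε+αω+βω = 1·1+4·0+4·0 ≡ 1  ⇒  (a,b)_2 = -1.
v=13: a=13^1·(≡6), b=13^0·(≡12) mod 13; (6|13)=-1, (12|13)=+1; (−1)^{1·0·6}·(-1)^0·(+1)^1 = +1.
v=11: a=11^1·(≡7), b=11^1·(≡9) mod 11; (7|11)=-1, (9|11)=+1; (−1)^{1·1·5}·(-1)^1·(+1)^1 = +1.
v=5: a=5^-2·(≡3), b=5^0·(≡2) mod 5; (3|5)=-1, (2|5)=-1; (−1)^{-2·0·2}·(-1)^0·(-1)^-2 = +1.
|Ram(143, 407)| = 2, even; anisotropic at {2, 37}.

[2, 37]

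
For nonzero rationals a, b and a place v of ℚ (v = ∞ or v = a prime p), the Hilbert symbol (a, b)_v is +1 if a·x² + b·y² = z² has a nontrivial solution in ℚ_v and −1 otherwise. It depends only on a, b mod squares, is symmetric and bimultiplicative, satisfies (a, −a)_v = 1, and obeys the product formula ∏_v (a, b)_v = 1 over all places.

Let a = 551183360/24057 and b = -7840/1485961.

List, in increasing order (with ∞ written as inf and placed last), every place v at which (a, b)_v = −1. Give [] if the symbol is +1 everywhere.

[3, 5]

(a, b) ≡ (2145, -10) mod (ℚ^×)²; places V = {2, 3, 5, 7, 11, 13, 23, 53, ∞}.
(a,b)_11: α=-1, u≡10; β=0, v≡9 (mod 11); (10|11)=-1, (9|11)=+1; sign (−1)^0·-1^0·+1^-1 = +1.
(a,b)_53: α=0, u≡42; β=-2, v≡49 (mod 53); (42|53)=+1, (49|53)=+1; sign (−1)^0·+1^-2·+1^0 = +1.
(a,b)_3: α=-7, u≡1; β=0, v≡2 (mod 3); (1|3)=+1, (2|3)=-1; sign (−1)^0·+1^0·-1^-7 = -1.
(a,b)_23: α=0, u≡2; β=-2, v≡1 (mod 23); (2|23)=+1, (1|23)=+1; sign (−1)^0·+1^-2·+1^0 = +1.
(a,b)_7: α=2, u≡5; β=2, v≡1 (mod 7); (5|7)=-1, (1|7)=+1; sign (−1)^0·-1^2·+1^2 = +1.
(a,b)_13: α=3, u≡12; β=0, v≡10 (mod 13); (12|13)=+1, (10|13)=+1; sign (−1)^0·+1^0·+1^3 = +1.
(a,b)_2: α=10, β=5; u≡1, v≡3 (mod 8); ε(u)ε(v)=0·1, αω(v)=10·1, βω(u)=5·0; sum ≡ 0  ⇒  +1.
(a,b)_∞: sgn(2145)=+, sgn(-10)=−, so +1.
(a,b)_5: α=1, u≡1; β=1, v≡2 (mod 5); (1|5)=+1, (2|5)=-1; sign (−1)^0·+1^1·-1^1 = -1.
(2145, -10 / ℚ) ramifies at {3, 5}: a division algebra.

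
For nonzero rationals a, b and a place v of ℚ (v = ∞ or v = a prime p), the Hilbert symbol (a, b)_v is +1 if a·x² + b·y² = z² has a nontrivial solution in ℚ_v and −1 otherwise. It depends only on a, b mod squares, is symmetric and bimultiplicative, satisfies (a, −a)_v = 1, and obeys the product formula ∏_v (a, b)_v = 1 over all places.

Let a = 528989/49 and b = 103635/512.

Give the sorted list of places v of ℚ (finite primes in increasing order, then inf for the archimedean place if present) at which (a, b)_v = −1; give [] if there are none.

[2, 17]

Mod squares: a ≡ 629, b ≡ 470. Check v ∈ {∞, 2, 3, 5, 7, 17, 29, 37, 47}.
v=5: a=5^0·(≡1), b=5^1·(≡1) mod 5; (1|5)=+1, (1|5)=+1; (−1)^{0·1·2}·(+1)^1·(+1)^0 = +1.
v=2: v_2(a)=0, v_2(b)=-9; units ≡ 5, 3 (mod 8); ε·ε+αω+βω = 0·1+0·1+-9·1 ≡ 1  ⇒  (a,b)_2 = -1.
v=29: a=29^2·(≡1), b=29^0·(≡4) mod 29; (1|29)=+1, (4|29)=+1; (−1)^{2·0·14}·(+1)^0·(+1)^2 = +1.
v=7: a=7^-2·(≡6), b=7^2·(≡1) mod 7; (6|7)=-1, (1|7)=+1; (−1)^{-2·2·3}·(-1)^2·(+1)^-2 = +1.
v=3: a=3^0·(≡2), b=3^2·(≡2) mod 3; (2|3)=-1, (2|3)=-1; (−1)^{0·2·1}·(-1)^2·(-1)^0 = +1.
v=37: a=37^1·(≡29), b=37^0·(≡25) mod 37; (29|37)=-1, (25|37)=+1; (−1)^{1·0·18}·(-1)^0·(+1)^1 = +1.
v=17: a=17^1·(≡5), b=17^0·(≡10) mod 17; (5|17)=-1, (10|17)=-1; (−1)^{1·0·8}·(-1)^0·(-1)^1 = -1.
v=47: a=47^0·(≡2), b=47^1·(≡29) mod 47; (2|47)=+1, (29|47)=-1; (−1)^{0·1·23}·(+1)^1·(-1)^0 = +1.
v=∞: 629 > 0 and 470 > 0  ⇒  (a,b)_∞ = +1.
Ram(629, 470) = {2, 17}; no ℚ_2-point on the conic.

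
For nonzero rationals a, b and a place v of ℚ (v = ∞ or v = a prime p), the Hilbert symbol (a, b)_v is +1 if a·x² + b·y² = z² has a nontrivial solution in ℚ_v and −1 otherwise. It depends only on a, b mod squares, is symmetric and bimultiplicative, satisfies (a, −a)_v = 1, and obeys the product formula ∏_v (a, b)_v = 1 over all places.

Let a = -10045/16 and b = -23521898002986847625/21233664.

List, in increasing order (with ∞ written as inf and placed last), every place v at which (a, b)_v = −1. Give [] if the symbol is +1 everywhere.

(a, b) ≡ (-205, -2945) mod (ℚ^×)²; places V = {2, 3, 5, 7, 19, 31, 41, ∞}.
(a,b)_19: α=0, u≡17; β=1, v≡11 (mod 19); (17|19)=+1, (11|19)=+1; sign (−1)^0·+1^1·+1^0 = +1.
(a,b)_7: α=2, u≡6; β=6, v≡4 (mod 7); (6|7)=-1, (4|7)=+1; sign (−1)^0·-1^6·+1^2 = +1.
(a,b)_41: α=1, u≡18; β=4, v≡27 (mod 41); (18|41)=+1, (27|41)=-1; sign (−1)^0·+1^4·-1^1 = -1.
(a,b)_∞: sgn(-205)=−, sgn(-2945)=−, so -1.
(a,b)_31: α=0, u≡29; β=3, v≡22 (mod 31); (29|31)=-1, (22|31)=-1; sign (−1)^0·-1^3·-1^0 = -1.
(a,b)_3: α=0, u≡2; β=-4, v≡1 (mod 3); (2|3)=-1, (1|3)=+1; sign (−1)^0·-1^-4·+1^0 = +1.
(a,b)_5: α=1, u≡1; β=3, v≡1 (mod 5); (1|5)=+1, (1|5)=+1; sign (−1)^0·+1^3·+1^1 = +1.
(a,b)_2: α=-4, β=-18; u≡3, v≡7 (mod 8); ε(u)ε(v)=1·1, αω(v)=-4·0, βω(u)=-18·1; sum ≡ 1  ⇒  -1.
Ram(-205, -2945) = {2, 31, 41, ∞}; no ℚ_2-point on the conic.

[2, 31, 41, inf]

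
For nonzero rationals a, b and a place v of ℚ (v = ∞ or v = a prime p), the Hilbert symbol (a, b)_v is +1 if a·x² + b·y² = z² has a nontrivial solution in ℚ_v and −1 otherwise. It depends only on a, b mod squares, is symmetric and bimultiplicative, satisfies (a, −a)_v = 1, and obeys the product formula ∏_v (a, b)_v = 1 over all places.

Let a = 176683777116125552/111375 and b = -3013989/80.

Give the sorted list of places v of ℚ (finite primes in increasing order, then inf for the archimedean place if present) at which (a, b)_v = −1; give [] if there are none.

[3, 5, 11, 23]

Mod squares: a ≡ 1265, b ≡ -345. Check v ∈ {∞, 2, 3, 5, 7, 11, 13, 19, 23, 29}.
v=2: v_2(a)=4, v_2(b)=-4; units ≡ 1, 7 (mod 8); ε·ε+αω+βω = 0·1+4·0+-4·0 ≡ 0  ⇒  (a,b)_2 = +1.
v=19: a=19^4·(≡9), b=19^2·(≡17) mod 19; (9|19)=+1, (17|19)=+1; (−1)^{4·2·9}·(+1)^2·(+1)^4 = +1.
v=13: a=13^2·(≡10), b=13^0·(≡11) mod 13; (10|13)=+1, (11|13)=-1; (−1)^{2·0·6}·(+1)^0·(-1)^2 = +1.
v=∞: 1265 > 0 and -345 < 0  ⇒  (a,b)_∞ = +1.
v=7: a=7^2·(≡5), b=7^0·(≡5) mod 7; (5|7)=-1, (5|7)=-1; (−1)^{2·0·3}·(-1)^0·(-1)^2 = +1.
v=11: a=11^-1·(≡4), b=11^2·(≡2) mod 11; (4|11)=+1, (2|11)=-1; (−1)^{-1·2·5}·(+1)^2·(-1)^-1 = -1.
v=29: a=29^2·(≡17), b=29^0·(≡11) mod 29; (17|29)=-1, (11|29)=-1; (−1)^{2·0·14}·(-1)^0·(-1)^2 = +1.
v=3: a=3^-4·(≡2), b=3^1·(≡2) mod 3; (2|3)=-1, (2|3)=-1; (−1)^{-4·1·1}·(-1)^1·(-1)^-4 = -1.
v=23: a=23^3·(≡8), b=23^1·(≡1) mod 23; (8|23)=+1, (1|23)=+1; (−1)^{3·1·11}·(+1)^1·(+1)^3 = -1.
v=5: a=5^-3·(≡2), b=5^-1·(≡1) mod 5; (2|5)=-1, (1|5)=+1; (−1)^{-3·-1·2}·(-1)^-1·(+1)^-3 = -1.
Ram(1265, -345) = {3, 5, 11, 23}; no ℚ_3-point on the conic.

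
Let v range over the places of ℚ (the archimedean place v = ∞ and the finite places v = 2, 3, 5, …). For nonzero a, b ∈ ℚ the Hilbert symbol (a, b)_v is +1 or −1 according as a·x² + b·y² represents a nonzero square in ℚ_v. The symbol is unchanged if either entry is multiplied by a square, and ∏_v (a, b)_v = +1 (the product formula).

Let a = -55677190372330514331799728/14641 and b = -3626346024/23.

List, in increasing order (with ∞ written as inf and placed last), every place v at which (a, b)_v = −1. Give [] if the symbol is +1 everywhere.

[2, 3, 7, 17, 23, 31, 37, inf]

Mod squares: a ≡ -1490883, b ≡ -257425798. Check v ∈ {∞, 2, 3, 7, 11, 13, 17, 23, 31, 37, 41}.
v=11: a=11^-4·(≡2), b=11^0·(≡7) mod 11; (2|11)=-1, (7|11)=-1; (−1)^{-4·0·5}·(-1)^0·(-1)^-4 = +1.
v=23: a=23^1·(≡9), b=23^-1·(≡13) mod 23; (9|23)=+1, (13|23)=+1; (−1)^{1·-1·11}·(+1)^-1·(+1)^1 = -1.
v=3: a=3^3·(≡1), b=3^4·(≡2) mod 3; (1|3)=+1, (2|3)=-1; (−1)^{3·4·1}·(+1)^4·(-1)^3 = -1.
v=7: a=7^4·(≡3), b=7^1·(≡1) mod 7; (3|7)=-1, (1|7)=+1; (−1)^{4·1·3}·(-1)^1·(+1)^4 = -1.
v=∞: -1490883 < 0 and -257425798 < 0  ⇒  (a,b)_∞ = -1.
v=37: a=37^2·(≡35), b=37^1·(≡9) mod 37; (35|37)=-1, (9|37)=+1; (−1)^{2·1·18}·(-1)^1·(+1)^2 = -1.
v=41: a=41^3·(≡33), b=41^1·(≡21) mod 41; (33|41)=+1, (21|41)=+1; (−1)^{3·1·20}·(+1)^1·(+1)^3 = +1.
v=17: a=17^3·(≡16), b=17^1·(≡11) mod 17; (16|17)=+1, (11|17)=-1; (−1)^{3·1·8}·(+1)^1·(-1)^3 = -1.
v=2: v_2(a)=4, v_2(b)=3; units ≡ 5, 5 (mod 8); ε·ε+αω+βω = 0·0+4·1+3·1 ≡ 1  ⇒  (a,b)_2 = -1.
v=13: a=13^2·(≡4), b=13^0·(≡5) mod 13; (4|13)=+1, (5|13)=-1; (−1)^{2·0·6}·(+1)^0·(-1)^2 = +1.
v=31: a=31^3·(≡18), b=31^1·(≡4) mod 31; (18|31)=+1, (4|31)=+1; (−1)^{3·1·15}·(+1)^1·(+1)^3 = -1.
|Ram(-1490883, -257425798)| = 8, even; anisotropic at {2, 3, 7, 17, 23, 31, 37, ∞}.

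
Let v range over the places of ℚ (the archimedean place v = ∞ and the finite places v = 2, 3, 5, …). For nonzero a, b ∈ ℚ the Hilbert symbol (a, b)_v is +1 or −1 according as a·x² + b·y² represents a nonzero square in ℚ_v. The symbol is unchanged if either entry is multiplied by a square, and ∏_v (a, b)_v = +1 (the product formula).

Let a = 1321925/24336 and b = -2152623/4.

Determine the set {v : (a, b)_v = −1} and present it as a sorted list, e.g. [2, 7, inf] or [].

(a, b) ≡ (437, -2152623) mod (ℚ^×)²; places V = {2, 3, 5, 11, 13, 19, 23, 37, 41, 43, ∞}.
(a,b)_23: α=1, u≡22; β=0, v≡4 (mod 23); (22|23)=-1, (4|23)=+1; sign (−1)^0·-1^0·+1^1 = +1.
(a,b)_5: α=2, u≡2; β=0, v≡3 (mod 5); (2|5)=-1, (3|5)=-1; sign (−1)^0·-1^0·-1^2 = +1.
(a,b)_13: α=-2, u≡7; β=0, v≡2 (mod 13); (7|13)=-1, (2|13)=-1; sign (−1)^0·-1^0·-1^-2 = +1.
(a,b)_∞: sgn(437)=+, sgn(-2152623)=−, so +1.
(a,b)_41: α=0, u≡34; β=1, v≡25 (mod 41); (34|41)=-1, (25|41)=+1; sign (−1)^0·-1^1·+1^0 = -1.
(a,b)_19: α=1, u≡1; β=0, v≡5 (mod 19); (1|19)=+1, (5|19)=+1; sign (−1)^0·+1^0·+1^1 = +1.
(a,b)_37: α=0, u≡27; β=1, v≡24 (mod 37); (27|37)=+1, (24|37)=-1; sign (−1)^0·+1^1·-1^0 = +1.
(a,b)_3: α=-2, u≡2; β=1, v≡2 (mod 3); (2|3)=-1, (2|3)=-1; sign (−1)^0·-1^1·-1^-2 = -1.
(a,b)_11: α=2, u≡6; β=1, v≡2 (mod 11); (6|11)=-1, (2|11)=-1; sign (−1)^0·-1^1·-1^2 = -1.
(a,b)_43: α=0, u≡12; β=1, v≡30 (mod 43); (12|43)=-1, (30|43)=-1; sign (−1)^0·-1^1·-1^0 = -1.
(a,b)_2: α=-4, β=-2; u≡5, v≡1 (mod 8); ε(u)ε(v)=0·0, αω(v)=-4·0, βω(u)=-2·1; sum ≡ 0  ⇒  +1.
(437, -2152623 / ℚ) ramifies at {3, 11, 41, 43}: a division algebra.

[3, 11, 41, 43]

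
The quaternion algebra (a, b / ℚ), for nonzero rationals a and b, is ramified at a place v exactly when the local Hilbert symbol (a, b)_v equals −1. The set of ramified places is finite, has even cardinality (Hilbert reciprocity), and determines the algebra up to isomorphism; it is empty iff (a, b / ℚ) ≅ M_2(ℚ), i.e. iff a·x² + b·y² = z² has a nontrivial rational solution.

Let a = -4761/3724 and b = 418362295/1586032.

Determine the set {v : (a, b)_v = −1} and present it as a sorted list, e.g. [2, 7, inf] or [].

[13, 19]

Mod squares: a ≡ -19, b ≡ 10465. Check v ∈ {∞, 2, 3, 5, 7, 13, 17, 19, 23}.
v=5: a=5^0·(≡1), b=5^1·(≡2) mod 5; (1|5)=+1, (2|5)=-1; (−1)^{0·1·2}·(+1)^1·(-1)^0 = +1.
v=∞: -19 < 0 and 10465 > 0  ⇒  (a,b)_∞ = +1.
v=19: a=19^-1·(≡14), b=19^0·(≡14) mod 19; (14|19)=-1, (14|19)=-1; (−1)^{-1·0·9}·(-1)^0·(-1)^-1 = -1.
v=13: a=13^0·(≡6), b=13^1·(≡12) mod 13; (6|13)=-1, (12|13)=+1; (−1)^{0·1·6}·(-1)^1·(+1)^0 = -1.
v=3: a=3^2·(≡2), b=3^0·(≡1) mod 3; (2|3)=-1, (1|3)=+1; (−1)^{2·0·1}·(-1)^0·(+1)^2 = +1.
v=7: a=7^-2·(≡1), b=7^-3·(≡2) mod 7; (1|7)=+1, (2|7)=+1; (−1)^{-2·-3·3}·(+1)^-3·(+1)^-2 = +1.
v=17: a=17^0·(≡16), b=17^-2·(≡7) mod 17; (16|17)=+1, (7|17)=-1; (−1)^{0·-2·8}·(+1)^-2·(-1)^0 = +1.
v=2: v_2(a)=-2, v_2(b)=-4; units ≡ 5, 1 (mod 8); ε·ε+αω+βω = 0·0+-2·0+-4·1 ≡ 0  ⇒  (a,b)_2 = +1.
v=23: a=23^2·(≡16), b=23^5·(≡2) mod 23; (16|23)=+1, (2|23)=+1; (−1)^{2·5·11}·(+1)^5·(+1)^2 = +1.
|Ram(-19, 10465)| = 2, even; anisotropic at {13, 19}.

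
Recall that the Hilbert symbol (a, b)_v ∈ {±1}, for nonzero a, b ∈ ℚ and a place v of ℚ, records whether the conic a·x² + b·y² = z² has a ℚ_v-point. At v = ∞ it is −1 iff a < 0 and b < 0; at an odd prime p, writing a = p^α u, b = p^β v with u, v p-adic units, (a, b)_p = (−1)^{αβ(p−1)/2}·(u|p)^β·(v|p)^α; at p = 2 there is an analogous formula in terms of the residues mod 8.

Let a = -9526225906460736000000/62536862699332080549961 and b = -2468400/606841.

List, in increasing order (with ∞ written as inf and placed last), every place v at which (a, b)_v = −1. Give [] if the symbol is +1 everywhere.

Mod squares: a ≡ -561, b ≡ -51. Check v ∈ {∞, 2, 3, 5, 11, 17, 19, 23, 41, 43}.
v=11: a=11^7·(≡5), b=11^2·(≡4) mod 11; (5|11)=+1, (4|11)=+1; (−1)^{7·2·5}·(+1)^2·(+1)^7 = +1.
v=2: v_2(a)=12, v_2(b)=4; units ≡ 7, 5 (mod 8); ε·ε+αω+βω = 1·0+12·1+4·0 ≡ 0  ⇒  (a,b)_2 = +1.
v=17: a=17^1·(≡15), b=17^1·(≡11) mod 17; (15|17)=+1, (11|17)=-1; (−1)^{1·1·8}·(+1)^1·(-1)^1 = -1.
v=23: a=23^-4·(≡15), b=23^0·(≡16) mod 23; (15|23)=-1, (16|23)=+1; (−1)^{-4·0·11}·(-1)^0·(+1)^-4 = +1.
v=41: a=41^-6·(≡29), b=41^-2·(≡25) mod 41; (29|41)=-1, (25|41)=+1; (−1)^{-6·-2·20}·(-1)^-2·(+1)^-6 = +1.
v=5: a=5^6·(≡1), b=5^2·(≡4) mod 5; (1|5)=+1, (4|5)=+1; (−1)^{6·2·2}·(+1)^2·(+1)^6 = +1.
v=43: a=43^2·(≡11), b=43^0·(≡35) mod 43; (11|43)=+1, (35|43)=+1; (−1)^{2·0·21}·(+1)^0·(+1)^2 = +1.
v=19: a=19^-6·(≡7), b=19^-2·(≡11) mod 19; (7|19)=+1, (11|19)=+1; (−1)^{-6·-2·9}·(+1)^-2·(+1)^-6 = +1.
v=3: a=3^5·(≡2), b=3^1·(≡1) mod 3; (2|3)=-1, (1|3)=+1; (−1)^{5·1·1}·(-1)^1·(+1)^5 = +1.
v=∞: -561 < 0 and -51 < 0  ⇒  (a,b)_∞ = -1.
Ram(-561, -51) = {17, ∞}; no ℚ_17-point on the conic.

[17, inf]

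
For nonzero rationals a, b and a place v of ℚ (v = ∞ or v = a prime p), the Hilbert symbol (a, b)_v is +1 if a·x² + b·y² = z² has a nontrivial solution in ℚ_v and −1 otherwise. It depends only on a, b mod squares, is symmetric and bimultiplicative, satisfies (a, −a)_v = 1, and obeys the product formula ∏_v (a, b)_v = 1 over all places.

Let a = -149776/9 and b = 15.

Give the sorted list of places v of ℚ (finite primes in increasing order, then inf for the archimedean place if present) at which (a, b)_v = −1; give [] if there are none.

(a, b) ≡ (-9361, 15) mod (ℚ^×)²; places V = {2, 3, 5, 11, 23, 37, ∞}.
(a,b)_37: α=1, u≡23; β=0, v≡15 (mod 37); (23|37)=-1, (15|37)=-1; sign (−1)^0·-1^0·-1^1 = -1.
(a,b)_2: α=4, β=0; u≡7, v≡7 (mod 8); ε(u)ε(v)=1·1, αω(v)=4·0, βω(u)=0·0; sum ≡ 1  ⇒  -1.
(a,b)_3: α=-2, u≡2; β=1, v≡2 (mod 3); (2|3)=-1, (2|3)=-1; sign (−1)^0·-1^1·-1^-2 = -1.
(a,b)_5: α=0, u≡1; β=1, v≡3 (mod 5); (1|5)=+1, (3|5)=-1; sign (−1)^0·+1^1·-1^0 = +1.
(a,b)_∞: sgn(-9361)=−, sgn(15)=+, so +1.
(a,b)_23: α=1, u≡15; β=0, v≡15 (mod 23); (15|23)=-1, (15|23)=-1; sign (−1)^0·-1^0·-1^1 = -1.
(a,b)_11: α=1, u≡10; β=0, v≡4 (mod 11); (10|11)=-1, (4|11)=+1; sign (−1)^0·-1^0·+1^1 = +1.
Ram(-9361, 15) = {2, 3, 23, 37}; no ℚ_2-point on the conic.

[2, 3, 23, 37]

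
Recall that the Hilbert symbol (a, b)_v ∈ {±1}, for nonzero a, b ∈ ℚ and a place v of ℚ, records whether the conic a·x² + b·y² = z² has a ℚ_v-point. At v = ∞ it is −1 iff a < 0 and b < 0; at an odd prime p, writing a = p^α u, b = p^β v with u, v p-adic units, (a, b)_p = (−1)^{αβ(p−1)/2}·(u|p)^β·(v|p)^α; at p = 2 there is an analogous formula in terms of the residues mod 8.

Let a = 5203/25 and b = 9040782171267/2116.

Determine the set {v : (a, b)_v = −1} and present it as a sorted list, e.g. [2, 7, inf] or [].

(a, b) ≡ (43, 4123) mod (ℚ^×)²; places V = {2, 3, 5, 7, 11, 19, 23, 31, 43, ∞}.
(a,b)_5: α=-2, u≡3; β=0, v≡2 (mod 5); (3|5)=-1, (2|5)=-1; sign (−1)^0·-1^0·-1^-2 = +1.
(a,b)_3: α=0, u≡1; β=4, v≡1 (mod 3); (1|3)=+1, (1|3)=+1; sign (−1)^0·+1^4·+1^0 = +1.
(a,b)_19: α=0, u≡9; β=1, v≡8 (mod 19); (9|19)=+1, (8|19)=-1; sign (−1)^0·+1^1·-1^0 = +1.
(a,b)_11: α=2, u≡7; β=4, v≡9 (mod 11); (7|11)=-1, (9|11)=+1; sign (−1)^0·-1^4·+1^2 = +1.
(a,b)_7: α=0, u≡4; β=1, v≡1 (mod 7); (4|7)=+1, (1|7)=+1; sign (−1)^0·+1^1·+1^0 = +1.
(a,b)_31: α=0, u≡6; β=1, v≡19 (mod 31); (6|31)=-1, (19|31)=+1; sign (−1)^0·-1^1·+1^0 = -1.
(a,b)_43: α=1, u≡10; β=2, v≡1 (mod 43); (10|43)=+1, (1|43)=+1; sign (−1)^0·+1^2·+1^1 = +1.
(a,b)_2: α=0, β=-2; u≡3, v≡3 (mod 8); ε(u)ε(v)=1·1, αω(v)=0·1, βω(u)=-2·1; sum ≡ 1  ⇒  -1.
(a,b)_23: α=0, u≡14; β=-2, v≡13 (mod 23); (14|23)=-1, (13|23)=+1; sign (−1)^0·-1^-2·+1^0 = +1.
(a,b)_∞: sgn(43)=+, sgn(4123)=+, so +1.
Ram(43, 4123) = {2, 31}; no ℚ_2-point on the conic.

[2, 31]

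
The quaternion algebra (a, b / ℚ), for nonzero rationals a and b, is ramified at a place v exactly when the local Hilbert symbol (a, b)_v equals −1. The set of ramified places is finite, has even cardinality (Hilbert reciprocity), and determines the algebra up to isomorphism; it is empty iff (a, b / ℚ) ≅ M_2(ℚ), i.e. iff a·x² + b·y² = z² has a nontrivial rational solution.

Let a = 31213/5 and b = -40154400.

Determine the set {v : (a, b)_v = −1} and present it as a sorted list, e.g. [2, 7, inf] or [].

Mod squares: a ≡ 65, b ≡ -66. Check v ∈ {∞, 2, 3, 5, 7, 11, 13}.
v=2: v_2(a)=0, v_2(b)=5; units ≡ 1, 7 (mod 8); ε·ε+αω+βω = 0·1+0·0+5·0 ≡ 0  ⇒  (a,b)_2 = +1.
v=7: a=7^4·(≡4), b=7^0·(≡1) mod 7; (4|7)=+1, (1|7)=+1; (−1)^{4·0·3}·(+1)^0·(+1)^4 = +1.
v=11: a=11^0·(≡10), b=11^1·(≡5) mod 11; (10|11)=-1, (5|11)=+1; (−1)^{0·1·5}·(-1)^1·(+1)^0 = -1.
v=13: a=13^1·(≡7), b=13^2·(≡1) mod 13; (7|13)=-1, (1|13)=+1; (−1)^{1·2·6}·(-1)^2·(+1)^1 = +1.
v=5: a=5^-1·(≡3), b=5^2·(≡4) mod 5; (3|5)=-1, (4|5)=+1; (−1)^{-1·2·2}·(-1)^2·(+1)^-1 = +1.
v=3: a=3^0·(≡2), b=3^3·(≡2) mod 3; (2|3)=-1, (2|3)=-1; (−1)^{0·3·1}·(-1)^3·(-1)^0 = -1.
v=∞: 65 > 0 and -66 < 0  ⇒  (a,b)_∞ = +1.
|Ram(65, -66)| = 2, even; anisotropic at {3, 11}.

[3, 11]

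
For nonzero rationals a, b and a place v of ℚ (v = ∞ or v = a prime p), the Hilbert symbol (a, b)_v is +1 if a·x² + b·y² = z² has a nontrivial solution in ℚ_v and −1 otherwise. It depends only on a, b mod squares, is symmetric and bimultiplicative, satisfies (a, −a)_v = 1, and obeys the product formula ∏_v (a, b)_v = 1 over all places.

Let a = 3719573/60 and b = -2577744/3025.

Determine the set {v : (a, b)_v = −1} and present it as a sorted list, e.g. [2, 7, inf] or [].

Mod squares: a ≡ 40755, b ≡ -221. Check v ∈ {∞, 2, 3, 5, 11, 13, 17, 19, 37}.
v=13: a=13^1·(≡7), b=13^1·(≡3) mod 13; (7|13)=-1, (3|13)=+1; (−1)^{1·1·6}·(-1)^1·(+1)^1 = -1.
v=19: a=19^1·(≡16), b=19^0·(≡6) mod 19; (16|19)=+1, (6|19)=+1; (−1)^{1·0·9}·(+1)^0·(+1)^1 = +1.
v=5: a=5^-1·(≡4), b=5^-2·(≡1) mod 5; (4|5)=+1, (1|5)=+1; (−1)^{-1·-2·2}·(+1)^-2·(+1)^-1 = +1.
v=17: a=17^0·(≡14), b=17^1·(≡9) mod 17; (14|17)=-1, (9|17)=+1; (−1)^{0·1·8}·(-1)^1·(+1)^0 = -1.
v=2: v_2(a)=-2, v_2(b)=4; units ≡ 3, 3 (mod 8); ε·ε+αω+βω = 1·1+-2·1+4·1 ≡ 1  ⇒  (a,b)_2 = -1.
v=∞: 40755 > 0 and -221 < 0  ⇒  (a,b)_∞ = +1.
v=11: a=11^1·(≡5), b=11^-2·(≡6) mod 11; (5|11)=+1, (6|11)=-1; (−1)^{1·-2·5}·(+1)^-2·(-1)^1 = -1.
v=3: a=3^-1·(≡1), b=3^6·(≡1) mod 3; (1|3)=+1, (1|3)=+1; (−1)^{-1·6·1}·(+1)^6·(+1)^-1 = +1.
v=37: a=37^2·(≡20), b=37^0·(≡36) mod 37; (20|37)=-1, (36|37)=+1; (−1)^{2·0·18}·(-1)^0·(+1)^2 = +1.
Ram(40755, -221) = {2, 11, 13, 17}; no ℚ_2-point on the conic.

[2, 11, 13, 17]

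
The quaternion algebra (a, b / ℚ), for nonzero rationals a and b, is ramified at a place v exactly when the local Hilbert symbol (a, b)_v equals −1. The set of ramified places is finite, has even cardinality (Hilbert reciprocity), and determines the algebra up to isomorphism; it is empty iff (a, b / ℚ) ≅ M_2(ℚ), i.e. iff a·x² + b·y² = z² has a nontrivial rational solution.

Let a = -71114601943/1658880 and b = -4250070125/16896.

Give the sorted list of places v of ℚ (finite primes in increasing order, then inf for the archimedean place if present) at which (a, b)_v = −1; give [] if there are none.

Mod squares: a ≡ -35, b ≡ -330. Check v ∈ {∞, 2, 3, 5, 7, 11, 17}.
v=7: a=7^5·(≡1), b=7^6·(≡6) mod 7; (1|7)=+1, (6|7)=-1; (−1)^{5·6·3}·(+1)^6·(-1)^5 = -1.
v=∞: -35 < 0 and -330 < 0  ⇒  (a,b)_∞ = -1.
v=3: a=3^-4·(≡1), b=3^-1·(≡1) mod 3; (1|3)=+1, (1|3)=+1; (−1)^{-4·-1·1}·(+1)^-1·(+1)^-4 = +1.
v=11: a=11^4·(≡1), b=11^-1·(≡1) mod 11; (1|11)=+1, (1|11)=+1; (−1)^{4·-1·5}·(+1)^-1·(+1)^4 = +1.
v=2: v_2(a)=-12, v_2(b)=-9; units ≡ 5, 3 (mod 8); ε·ε+αω+βω = 0·1+-12·1+-9·1 ≡ 1  ⇒  (a,b)_2 = -1.
v=17: a=17^2·(≡8), b=17^2·(≡10) mod 17; (8|17)=+1, (10|17)=-1; (−1)^{2·2·8}·(+1)^2·(-1)^2 = +1.
v=5: a=5^-1·(≡2), b=5^3·(≡4) mod 5; (2|5)=-1, (4|5)=+1; (−1)^{-1·3·2}·(-1)^3·(+1)^-1 = -1.
(-35, -330 / ℚ) ramifies at {2, 5, 7, ∞}: a division algebra.

[2, 5, 7, inf]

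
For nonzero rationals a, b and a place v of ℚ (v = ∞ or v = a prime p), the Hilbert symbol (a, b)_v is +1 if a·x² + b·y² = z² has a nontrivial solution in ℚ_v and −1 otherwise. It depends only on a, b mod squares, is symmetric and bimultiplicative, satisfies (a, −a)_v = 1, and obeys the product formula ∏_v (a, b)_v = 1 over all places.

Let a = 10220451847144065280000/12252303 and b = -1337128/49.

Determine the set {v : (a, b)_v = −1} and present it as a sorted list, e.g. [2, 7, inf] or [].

[2, 7, 23, 43]

Mod squares: a ≡ 13846, b ≡ -1978. Check v ∈ {∞, 2, 3, 5, 7, 13, 17, 23, 43}.
v=5: a=5^4·(≡1), b=5^0·(≡3) mod 5; (1|5)=+1, (3|5)=-1; (−1)^{4·0·2}·(+1)^0·(-1)^4 = +1.
v=2: v_2(a)=11, v_2(b)=3; units ≡ 3, 3 (mod 8); ε·ε+αω+βω = 1·1+11·1+3·1 ≡ 1  ⇒  (a,b)_2 = -1.
v=∞: 13846 > 0 and -1978 < 0  ⇒  (a,b)_∞ = +1.
v=13: a=13^4·(≡9), b=13^2·(≡7) mod 13; (9|13)=+1, (7|13)=-1; (−1)^{4·2·6}·(+1)^2·(-1)^4 = +1.
v=7: a=7^-5·(≡2), b=7^-2·(≡5) mod 7; (2|7)=+1, (5|7)=-1; (−1)^{-5·-2·3}·(+1)^-2·(-1)^-5 = -1.
v=3: a=3^-6·(≡1), b=3^0·(≡2) mod 3; (1|3)=+1, (2|3)=-1; (−1)^{-6·0·1}·(+1)^0·(-1)^-6 = +1.
v=17: a=17^2·(≡13), b=17^0·(≡5) mod 17; (13|17)=+1, (5|17)=-1; (−1)^{2·0·8}·(+1)^0·(-1)^2 = +1.
v=43: a=43^3·(≡41), b=43^1·(≡6) mod 43; (41|43)=+1, (6|43)=+1; (−1)^{3·1·21}·(+1)^1·(+1)^3 = -1.
v=23: a=23^3·(≡16), b=23^1·(≡18) mod 23; (16|23)=+1, (18|23)=+1; (−1)^{3·1·11}·(+1)^1·(+1)^3 = -1.
|Ram(13846, -1978)| = 4, even; anisotropic at {2, 7, 23, 43}.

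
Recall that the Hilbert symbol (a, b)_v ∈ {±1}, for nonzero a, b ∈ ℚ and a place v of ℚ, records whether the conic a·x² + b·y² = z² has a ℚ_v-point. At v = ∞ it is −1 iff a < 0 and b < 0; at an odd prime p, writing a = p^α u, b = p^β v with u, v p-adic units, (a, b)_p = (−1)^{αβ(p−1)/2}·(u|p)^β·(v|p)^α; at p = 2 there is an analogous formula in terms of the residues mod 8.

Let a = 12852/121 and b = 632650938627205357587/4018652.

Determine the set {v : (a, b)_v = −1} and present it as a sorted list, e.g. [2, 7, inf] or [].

[7, 13, 17, 37]

(a, b) ≡ (357, 122434221) mod (ℚ^×)²; places V = {2, 3, 7, 11, 13, 17, 19, 23, 29, 31, 37, ∞}.
(a,b)_13: α=0, u≡2; β=3, v≡7 (mod 13); (2|13)=-1, (7|13)=-1; sign (−1)^0·-1^3·-1^0 = -1.
(a,b)_19: α=0, u≡12; β=-2, v≡4 (mod 19); (12|19)=-1, (4|19)=+1; sign (−1)^0·-1^-2·+1^0 = +1.
(a,b)_3: α=3, u≡2; β=11, v≡1 (mod 3); (2|3)=-1, (1|3)=+1; sign (−1)^1·-1^11·+1^3 = +1.
(a,b)_2: α=2, β=-2; u≡5, v≡5 (mod 8); ε(u)ε(v)=0·0, αω(v)=2·1, βω(u)=-2·1; sum ≡ 0  ⇒  +1.
(a,b)_7: α=1, u≡1; β=3, v≡2 (mod 7); (1|7)=+1, (2|7)=+1; sign (−1)^1·+1^3·+1^1 = -1.
(a,b)_23: α=0, u≡3; β=-1, v≡14 (mod 23); (3|23)=+1, (14|23)=-1; sign (−1)^0·+1^-1·-1^0 = +1.
(a,b)_17: α=1, u≡4; β=3, v≡11 (mod 17); (4|17)=+1, (11|17)=-1; sign (−1)^0·+1^3·-1^1 = -1.
(a,b)_11: α=-2, u≡4; β=-2, v≡8 (mod 11); (4|11)=+1, (8|11)=-1; sign (−1)^0·+1^-2·-1^-2 = +1.
(a,b)_31: α=0, u≡25; β=1, v≡27 (mod 31); (25|31)=+1, (27|31)=-1; sign (−1)^0·+1^1·-1^0 = +1.
(a,b)_∞: sgn(357)=+, sgn(122434221)=+, so +1.
(a,b)_29: α=0, u≡1; β=2, v≡9 (mod 29); (1|29)=+1, (9|29)=+1; sign (−1)^0·+1^2·+1^0 = +1.
(a,b)_37: α=0, u≡5; β=1, v≡9 (mod 37); (5|37)=-1, (9|37)=+1; sign (−1)^0·-1^1·+1^0 = -1.
Ram(357, 122434221) = {7, 13, 17, 37}; no ℚ_7-point on the conic.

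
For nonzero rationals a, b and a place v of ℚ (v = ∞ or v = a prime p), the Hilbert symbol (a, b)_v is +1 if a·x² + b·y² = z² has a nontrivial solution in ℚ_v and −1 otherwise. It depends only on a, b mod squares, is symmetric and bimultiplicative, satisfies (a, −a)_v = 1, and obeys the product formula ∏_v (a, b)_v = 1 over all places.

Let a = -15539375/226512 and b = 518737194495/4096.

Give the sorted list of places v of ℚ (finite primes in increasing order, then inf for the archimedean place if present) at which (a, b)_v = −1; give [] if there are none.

(a, b) ≡ (-611, 4210495) mod (ℚ^×)²; places V = {2, 3, 5, 11, 13, 19, 23, 41, 47, ∞}.
(a,b)_11: α=-2, u≡3; β=0, v≡9 (mod 11); (3|11)=+1, (9|11)=+1; sign (−1)^0·+1^0·+1^-2 = +1.
(a,b)_19: α=0, u≡9; β=1, v≡14 (mod 19); (9|19)=+1, (14|19)=-1; sign (−1)^0·+1^1·-1^0 = +1.
(a,b)_47: α=1, u≡6; β=1, v≡6 (mod 47); (6|47)=+1, (6|47)=+1; sign (−1)^1·+1^1·+1^1 = -1.
(a,b)_∞: sgn(-611)=−, sgn(4210495)=+, so +1.
(a,b)_13: α=-1, u≡8; β=2, v≡3 (mod 13); (8|13)=-1, (3|13)=+1; sign (−1)^0·-1^2·+1^-1 = +1.
(a,b)_23: α=2, u≡11; β=1, v≡6 (mod 23); (11|23)=-1, (6|23)=+1; sign (−1)^0·-1^1·+1^2 = -1.
(a,b)_2: α=-4, β=-12; u≡5, v≡7 (mod 8); ε(u)ε(v)=0·1, αω(v)=-4·0, βω(u)=-12·1; sum ≡ 0  ⇒  +1.
(a,b)_5: α=4, u≡1; β=1, v≡4 (mod 5); (1|5)=+1, (4|5)=+1; sign (−1)^0·+1^1·+1^4 = +1.
(a,b)_41: α=0, u≡32; β=1, v≡31 (mod 41); (32|41)=+1, (31|41)=+1; sign (−1)^0·+1^1·+1^0 = +1.
(a,b)_3: α=-2, u≡1; β=6, v≡1 (mod 3); (1|3)=+1, (1|3)=+1; sign (−1)^0·+1^6·+1^-2 = +1.
Ram(-611, 4210495) = {23, 47}; no ℚ_23-point on the conic.

[23, 47]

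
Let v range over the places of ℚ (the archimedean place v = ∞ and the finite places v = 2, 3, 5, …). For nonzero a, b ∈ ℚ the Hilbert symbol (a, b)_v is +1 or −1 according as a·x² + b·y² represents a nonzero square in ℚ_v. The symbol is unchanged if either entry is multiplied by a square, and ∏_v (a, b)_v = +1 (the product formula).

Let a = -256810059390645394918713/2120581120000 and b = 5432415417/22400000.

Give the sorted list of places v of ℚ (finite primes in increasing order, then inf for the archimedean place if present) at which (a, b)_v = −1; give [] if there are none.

Mod squares: a ≡ -31031, b ≡ 155155. Check v ∈ {∞, 2, 3, 5, 7, 11, 13, 31, 41, 43, 47}.
v=47: a=47^2·(≡37), b=47^0·(≡1) mod 47; (37|47)=+1, (1|47)=+1; (−1)^{2·0·23}·(+1)^0·(+1)^2 = +1.
v=41: a=41^2·(≡29), b=41^2·(≡30) mod 41; (29|41)=-1, (30|41)=-1; (−1)^{2·2·20}·(-1)^2·(-1)^2 = +1.
v=43: a=43^-2·(≡9), b=43^0·(≡14) mod 43; (9|43)=+1, (14|43)=+1; (−1)^{-2·0·21}·(+1)^0·(+1)^-2 = +1.
v=3: a=3^8·(≡1), b=3^6·(≡1) mod 3; (1|3)=+1, (1|3)=+1; (−1)^{8·6·1}·(+1)^6·(+1)^8 = +1.
v=2: v_2(a)=-18, v_2(b)=-10; units ≡ 1, 3 (mod 8); ε·ε+αω+βω = 0·1+-18·1+-10·0 ≡ 0  ⇒  (a,b)_2 = +1.
v=31: a=31^3·(≡11), b=31^1·(≡1) mod 31; (11|31)=-1, (1|31)=+1; (−1)^{3·1·15}·(-1)^1·(+1)^3 = +1.
v=13: a=13^3·(≡8), b=13^1·(≡1) mod 13; (8|13)=-1, (1|13)=+1; (−1)^{3·1·6}·(-1)^1·(+1)^3 = -1.
v=7: a=7^-1·(≡6), b=7^-1·(≡5) mod 7; (6|7)=-1, (5|7)=-1; (−1)^{-1·-1·3}·(-1)^-1·(-1)^-1 = -1.
v=5: a=5^-4·(≡1), b=5^-5·(≡4) mod 5; (1|5)=+1, (4|5)=+1; (−1)^{-4·-5·2}·(+1)^-5·(+1)^-4 = +1.
v=11: a=11^5·(≡2), b=11^1·(≡5) mod 11; (2|11)=-1, (5|11)=+1; (−1)^{5·1·5}·(-1)^1·(+1)^5 = +1.
v=∞: -31031 < 0 and 155155 > 0  ⇒  (a,b)_∞ = +1.
(-31031, 155155 / ℚ) ramifies at {7, 13}: a division algebra.

[7, 13]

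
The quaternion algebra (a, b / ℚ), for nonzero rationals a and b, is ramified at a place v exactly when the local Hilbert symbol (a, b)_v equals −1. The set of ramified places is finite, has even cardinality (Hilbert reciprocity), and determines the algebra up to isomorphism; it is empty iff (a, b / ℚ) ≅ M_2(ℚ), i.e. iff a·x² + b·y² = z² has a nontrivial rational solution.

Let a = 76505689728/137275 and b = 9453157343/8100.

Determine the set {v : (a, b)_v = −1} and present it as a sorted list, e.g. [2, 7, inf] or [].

(a, b) ≡ (530062, 113183) mod (ℚ^×)²; places V = {2, 3, 5, 7, 13, 17, 19, 23, 29, 37, ∞}.
(a,b)_5: α=-2, u≡3; β=-2, v≡2 (mod 5); (3|5)=-1, (2|5)=-1; sign (−1)^0·-1^-2·-1^-2 = +1.
(a,b)_29: α=1, u≡17; β=0, v≡6 (mod 29); (17|29)=-1, (6|29)=+1; sign (−1)^0·-1^0·+1^1 = +1.
(a,b)_∞: sgn(530062)=+, sgn(113183)=+, so +1.
(a,b)_13: α=1, u≡8; β=0, v≡6 (mod 13); (8|13)=-1, (6|13)=-1; sign (−1)^0·-1^0·-1^1 = -1.
(a,b)_19: α=-1, u≡7; β=1, v≡14 (mod 19); (7|19)=+1, (14|19)=-1; sign (−1)^1·+1^1·-1^-1 = +1.
(a,b)_7: α=0, u≡4; β=1, v≡3 (mod 7); (4|7)=+1, (3|7)=-1; sign (−1)^0·+1^1·-1^0 = +1.
(a,b)_17: α=-2, u≡2; β=4, v≡6 (mod 17); (2|17)=+1, (6|17)=-1; sign (−1)^0·+1^4·-1^-2 = +1.
(a,b)_37: α=1, u≡27; β=1, v≡11 (mod 37); (27|37)=+1, (11|37)=+1; sign (−1)^0·+1^1·+1^1 = +1.
(a,b)_3: α=4, u≡1; β=-4, v≡2 (mod 3); (1|3)=+1, (2|3)=-1; sign (−1)^0·+1^-4·-1^4 = +1.
(a,b)_2: α=7, β=-2; u≡7, v≡7 (mod 8); ε(u)ε(v)=1·1, αω(v)=7·0, βω(u)=-2·0; sum ≡ 1  ⇒  -1.
(a,b)_23: α=2, u≡18; β=1, v≡21 (mod 23); (18|23)=+1, (21|23)=-1; sign (−1)^0·+1^1·-1^2 = +1.
Ram(530062, 113183) = {2, 13}; no ℚ_2-point on the conic.

[2, 13]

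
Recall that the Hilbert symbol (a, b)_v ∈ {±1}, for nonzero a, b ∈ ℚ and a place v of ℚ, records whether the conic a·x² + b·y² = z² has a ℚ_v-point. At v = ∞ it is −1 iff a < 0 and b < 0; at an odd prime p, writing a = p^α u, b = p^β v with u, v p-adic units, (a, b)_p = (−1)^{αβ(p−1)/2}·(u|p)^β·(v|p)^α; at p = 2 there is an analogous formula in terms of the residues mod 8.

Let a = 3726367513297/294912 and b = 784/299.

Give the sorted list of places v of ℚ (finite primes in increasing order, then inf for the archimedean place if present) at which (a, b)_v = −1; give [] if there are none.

[2, 11, 13, 19]

Mod squares: a ≡ 157586, b ≡ 299. Check v ∈ {∞, 2, 3, 7, 11, 13, 19, 23, 29}.
v=∞: 157586 > 0 and 299 > 0  ⇒  (a,b)_∞ = +1.
v=23: a=23^4·(≡1), b=23^-1·(≡9) mod 23; (1|23)=+1, (9|23)=+1; (−1)^{4·-1·11}·(+1)^-1·(+1)^4 = +1.
v=7: a=7^0·(≡1), b=7^2·(≡6) mod 7; (1|7)=+1, (6|7)=-1; (−1)^{0·2·3}·(+1)^2·(-1)^0 = +1.
v=3: a=3^-2·(≡2), b=3^0·(≡2) mod 3; (2|3)=-1, (2|3)=-1; (−1)^{-2·0·1}·(-1)^0·(-1)^-2 = +1.
v=29: a=29^1·(≡8), b=29^0·(≡13) mod 29; (8|29)=-1, (13|29)=+1; (−1)^{1·0·14}·(-1)^0·(+1)^1 = +1.
v=13: a=13^3·(≡5), b=13^-1·(≡3) mod 13; (5|13)=-1, (3|13)=+1; (−1)^{3·-1·6}·(-1)^-1·(+1)^3 = -1.
v=11: a=11^1·(≡4), b=11^0·(≡7) mod 11; (4|11)=+1, (7|11)=-1; (−1)^{1·0·5}·(+1)^0·(-1)^1 = -1.
v=2: v_2(a)=-15, v_2(b)=4; units ≡ 1, 3 (mod 8); ε·ε+αω+βω = 0·1+-15·1+4·0 ≡ 1  ⇒  (a,b)_2 = -1.
v=19: a=19^1·(≡15), b=19^0·(≡18) mod 19; (15|19)=-1, (18|19)=-1; (−1)^{1·0·9}·(-1)^0·(-1)^1 = -1.
|Ram(157586, 299)| = 4, even; anisotropic at {2, 11, 13, 19}.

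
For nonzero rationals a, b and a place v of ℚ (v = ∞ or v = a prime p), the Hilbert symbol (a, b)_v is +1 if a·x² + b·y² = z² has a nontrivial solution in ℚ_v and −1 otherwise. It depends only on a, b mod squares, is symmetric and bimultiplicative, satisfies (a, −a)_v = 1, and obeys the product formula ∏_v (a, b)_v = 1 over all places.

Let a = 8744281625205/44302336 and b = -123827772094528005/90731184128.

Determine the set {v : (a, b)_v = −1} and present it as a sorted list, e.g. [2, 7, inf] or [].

[2, 3, 5, 19]

(a, b) ≡ (4845, -9690) mod (ℚ^×)²; places V = {2, 3, 5, 7, 13, 17, 19, ∞}.
(a,b)_19: α=1, u≡15; β=1, v≡13 (mod 19); (15|19)=-1, (13|19)=-1; sign (−1)^1·-1^1·-1^1 = -1.
(a,b)_13: α=-2, u≡4; β=-2, v≡7 (mod 13); (4|13)=+1, (7|13)=-1; sign (−1)^0·+1^-2·-1^-2 = +1.
(a,b)_2: α=-18, β=-29; u≡5, v≡3 (mod 8); ε(u)ε(v)=0·1, αω(v)=-18·1, βω(u)=-29·1; sum ≡ 1  ⇒  -1.
(a,b)_∞: sgn(4845)=+, sgn(-9690)=−, so +1.
(a,b)_7: α=4, u≡1; β=6, v≡3 (mod 7); (1|7)=+1, (3|7)=-1; sign (−1)^0·+1^6·-1^4 = +1.
(a,b)_5: α=1, u≡1; β=1, v≡3 (mod 5); (1|5)=+1, (3|5)=-1; sign (−1)^0·+1^1·-1^1 = -1.
(a,b)_17: α=5, u≡2; β=7, v≡9 (mod 17); (2|17)=+1, (9|17)=+1; sign (−1)^0·+1^7·+1^5 = +1.
(a,b)_3: α=3, u≡1; β=3, v≡1 (mod 3); (1|3)=+1, (1|3)=+1; sign (−1)^1·+1^3·+1^3 = -1.
|Ram(4845, -9690)| = 4, even; anisotropic at {2, 3, 5, 19}.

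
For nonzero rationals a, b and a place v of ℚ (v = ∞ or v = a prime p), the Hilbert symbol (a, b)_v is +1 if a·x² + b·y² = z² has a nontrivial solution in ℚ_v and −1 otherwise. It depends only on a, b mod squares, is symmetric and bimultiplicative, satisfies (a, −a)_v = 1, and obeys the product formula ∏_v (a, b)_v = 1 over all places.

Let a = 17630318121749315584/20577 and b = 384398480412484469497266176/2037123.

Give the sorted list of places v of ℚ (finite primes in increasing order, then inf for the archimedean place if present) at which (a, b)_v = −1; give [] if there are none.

(a, b) ≡ (22287, 74613) mod (ℚ^×)²; places V = {2, 3, 7, 11, 17, 19, 23, ∞}.
(a,b)_17: α=1, u≡16; β=1, v≡11 (mod 17); (16|17)=+1, (11|17)=-1; sign (−1)^0·+1^1·-1^1 = -1.
(a,b)_19: α=-3, u≡8; β=-3, v≡8 (mod 19); (8|19)=-1, (8|19)=-1; sign (−1)^1·-1^-3·-1^-3 = -1.
(a,b)_∞: sgn(22287)=+, sgn(74613)=+, so +1.
(a,b)_3: α=-1, u≡1; β=-3, v≡1 (mod 3); (1|3)=+1, (1|3)=+1; sign (−1)^1·+1^-3·+1^-1 = -1.
(a,b)_23: α=5, u≡16; β=8, v≡2 (mod 23); (16|23)=+1, (2|23)=+1; sign (−1)^0·+1^8·+1^5 = +1.
(a,b)_11: α=0, u≡9; β=-1, v≡10 (mod 11); (9|11)=+1, (10|11)=-1; sign (−1)^0·+1^-1·-1^0 = +1.
(a,b)_7: α=4, u≡5; β=5, v≡6 (mod 7); (5|7)=-1, (6|7)=-1; sign (−1)^0·-1^5·-1^4 = -1.
(a,b)_2: α=26, β=34; u≡7, v≡5 (mod 8); ε(u)ε(v)=1·0, αω(v)=26·1, βω(u)=34·0; sum ≡ 0  ⇒  +1.
Ram(22287, 74613) = {3, 7, 17, 19}; no ℚ_3-point on the conic.

[3, 7, 17, 19]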